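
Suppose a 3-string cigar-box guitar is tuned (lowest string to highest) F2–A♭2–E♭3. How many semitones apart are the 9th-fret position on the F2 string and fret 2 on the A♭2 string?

F2 at fret 9 → D3 (MIDI 50); A♭2 at fret 2 → B♭2 (MIDI 46).
50 − 46 = 4, so the two pitches are 4 semitones apart, with D3 the higher.

4 semitones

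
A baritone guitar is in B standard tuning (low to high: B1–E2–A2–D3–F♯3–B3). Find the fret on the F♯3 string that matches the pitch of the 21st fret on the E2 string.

7

E2 at fret 21 is E2 + 21 semitones = C♯4.
The open F♯3 string is 14 semitones above the open E2, so the same pitch on the F♯3 string lies at fret 21 − 14 = 7.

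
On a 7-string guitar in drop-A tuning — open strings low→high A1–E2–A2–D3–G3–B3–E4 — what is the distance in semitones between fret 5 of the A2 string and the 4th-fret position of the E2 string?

A2 at fret 5 → D3 (MIDI 50); E2 at fret 4 → G#2 (MIDI 44).
50 − 44 = 6, so the two pitches are 6 semitones apart, with D3 the higher.

6 semitones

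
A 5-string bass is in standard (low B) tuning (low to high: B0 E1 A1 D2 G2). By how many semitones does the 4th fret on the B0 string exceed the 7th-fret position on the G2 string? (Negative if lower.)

-23 semitones

B0 at fret 4 → D#1 (MIDI 27); G2 at fret 7 → D3 (MIDI 50).
27 − 50 = -23, so the two pitches are 23 semitones apart.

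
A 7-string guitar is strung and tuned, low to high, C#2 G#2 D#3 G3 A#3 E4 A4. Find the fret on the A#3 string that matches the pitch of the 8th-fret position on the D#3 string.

1

D#3 at fret 8 is D#3 + 8 semitones = B3.
The open A#3 string is 7 semitones above the open D#3, so the same pitch on the A#3 string lies at fret 8 − 7 = 1.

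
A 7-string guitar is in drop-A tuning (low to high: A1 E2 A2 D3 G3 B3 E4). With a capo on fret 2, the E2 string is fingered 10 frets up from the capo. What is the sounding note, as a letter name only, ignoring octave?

E

The capo raises the open E2 by 2 semitones to F#2; fretting 10 more gives E2 + 2 + 10 = E2 + 12 semitones, landing on E.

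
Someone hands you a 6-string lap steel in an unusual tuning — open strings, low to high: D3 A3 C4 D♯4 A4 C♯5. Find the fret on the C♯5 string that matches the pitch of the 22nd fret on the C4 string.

C4 at fret 22 is C4 + 22 semitones = A♯5.
The open C♯5 string is 13 semitones above the open C4, so the same pitch on the C♯5 string lies at fret 22 − 13 = 9.

9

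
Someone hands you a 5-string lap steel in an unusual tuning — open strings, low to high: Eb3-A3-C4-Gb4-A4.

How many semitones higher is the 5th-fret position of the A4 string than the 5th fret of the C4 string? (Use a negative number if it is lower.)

9 semitones

A4 at fret 5 → D5 (MIDI 74); C4 at fret 5 → F4 (MIDI 65).
74 − 65 = 9, so the two pitches are 9 semitones apart.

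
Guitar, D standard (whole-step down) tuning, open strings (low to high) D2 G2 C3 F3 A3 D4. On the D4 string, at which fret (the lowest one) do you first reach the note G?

From D4, count semitones up the chromatic scale until reaching G: D–D#–E–F–F#–G — 5 steps.

5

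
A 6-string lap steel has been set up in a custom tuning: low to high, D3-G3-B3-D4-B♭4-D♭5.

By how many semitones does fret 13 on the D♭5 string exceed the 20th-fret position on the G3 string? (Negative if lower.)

11 semitones

D♭5 at fret 13 → D6 (MIDI 86); G3 at fret 20 → E♭5 (MIDI 75).
86 − 75 = 11, so the two pitches are 11 semitones apart.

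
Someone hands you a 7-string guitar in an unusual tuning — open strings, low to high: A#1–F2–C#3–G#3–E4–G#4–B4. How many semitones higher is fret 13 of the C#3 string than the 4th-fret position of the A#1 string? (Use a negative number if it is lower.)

24 semitones

C#3 at fret 13 → D4 (MIDI 62); A#1 at fret 4 → D2 (MIDI 38).
62 − 38 = 24, so the two pitches are 24 semitones apart.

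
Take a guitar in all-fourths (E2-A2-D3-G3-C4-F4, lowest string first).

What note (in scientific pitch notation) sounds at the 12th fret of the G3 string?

G3 is MIDI 55. Adding 12 gives 67, which is G4.

G4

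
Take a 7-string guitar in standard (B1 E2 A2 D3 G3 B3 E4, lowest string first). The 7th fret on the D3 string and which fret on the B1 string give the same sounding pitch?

Fret 7 on D3 is MIDI 50 + 7 = 57 (A3). On the B1 string (open MIDI 35), that pitch is 57 − 35 = fret 22.

22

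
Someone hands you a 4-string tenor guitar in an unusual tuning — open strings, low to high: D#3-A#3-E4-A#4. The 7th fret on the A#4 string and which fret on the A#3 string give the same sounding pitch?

19

A#4 at fret 7 is A#4 + 7 semitones = F5.
The open A#3 string is 12 semitones below the open A#4, so the same pitch on the A#3 string lies at fret 7 + 12 = 19.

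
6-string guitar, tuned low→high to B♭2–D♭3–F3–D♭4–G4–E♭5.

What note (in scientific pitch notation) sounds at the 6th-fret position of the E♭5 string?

A5

Each fret is one semitone, so E♭5 + 6 = A5.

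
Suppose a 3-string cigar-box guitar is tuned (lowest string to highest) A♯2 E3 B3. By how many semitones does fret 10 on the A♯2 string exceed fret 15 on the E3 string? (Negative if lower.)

-11 semitones

A♯2 at fret 10 → G♯3 (MIDI 56); E3 at fret 15 → G4 (MIDI 67).
56 − 67 = -11, so the two pitches are 11 semitones apart.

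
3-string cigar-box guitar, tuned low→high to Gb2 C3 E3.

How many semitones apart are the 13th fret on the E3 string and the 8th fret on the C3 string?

9 semitones

E3 at fret 13 → F4 (MIDI 65); C3 at fret 8 → Ab3 (MIDI 56).
65 − 56 = 9, so the two pitches are 9 semitones apart, with F4 the higher.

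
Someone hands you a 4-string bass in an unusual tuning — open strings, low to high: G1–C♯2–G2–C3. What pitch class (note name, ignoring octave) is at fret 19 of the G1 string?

The open G1 string plus 19 semitones: G–G#–A–A#–…–C–C#–D.

D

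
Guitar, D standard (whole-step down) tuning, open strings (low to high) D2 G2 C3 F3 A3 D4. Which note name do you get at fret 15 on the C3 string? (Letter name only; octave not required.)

Each fret is one semitone, so C3 + 15 = D#.
(Equivalently spelled Eb.)

D#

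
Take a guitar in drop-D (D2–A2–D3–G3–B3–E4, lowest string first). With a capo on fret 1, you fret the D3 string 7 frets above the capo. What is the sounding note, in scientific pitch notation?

A♯3

The capo raises the open D3 by 1 semitone to D♯3; fretting 7 more gives D3 + 1 + 7 = D3 + 8 semitones = A♯3.
(Also written B♭.)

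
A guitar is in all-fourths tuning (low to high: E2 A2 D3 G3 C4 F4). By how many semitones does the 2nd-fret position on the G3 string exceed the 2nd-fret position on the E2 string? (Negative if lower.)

G3 at fret 2 → A3 (MIDI 57); E2 at fret 2 → F#2 (MIDI 42).
57 − 42 = 15, so the two pitches are 15 semitones apart.

15 semitones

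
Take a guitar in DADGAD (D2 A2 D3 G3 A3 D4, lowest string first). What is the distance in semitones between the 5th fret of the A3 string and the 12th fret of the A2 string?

5 semitones

A3 at fret 5 → D4 (MIDI 62); A2 at fret 12 → A3 (MIDI 57).
62 − 57 = 5, so the two pitches are 5 semitones apart, with D4 the higher.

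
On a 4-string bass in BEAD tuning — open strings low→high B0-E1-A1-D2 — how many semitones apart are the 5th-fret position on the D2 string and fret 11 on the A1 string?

D2 at fret 5 → G2 (MIDI 43); A1 at fret 11 → G#2 (MIDI 44).
43 − 44 = -1, so the two pitches are 1 semitone apart, with G#2 the higher.

1 semitone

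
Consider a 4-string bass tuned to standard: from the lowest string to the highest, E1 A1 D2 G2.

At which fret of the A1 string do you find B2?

B2 is 14 semitones above the open A1 (A–A#–B–C–…–A–A#–B), so it sits at fret 14.

14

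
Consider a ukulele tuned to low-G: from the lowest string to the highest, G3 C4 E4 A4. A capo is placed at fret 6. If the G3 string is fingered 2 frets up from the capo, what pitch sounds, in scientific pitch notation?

D♯4

The capo raises the open G3 by 6 semitones to C♯4; fretting 2 more gives G3 + 6 + 2 = G3 + 8 semitones = D♯4.
(Also written E♭.)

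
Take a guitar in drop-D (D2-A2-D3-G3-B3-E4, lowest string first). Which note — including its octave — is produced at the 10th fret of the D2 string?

C3

D2 is MIDI 38. Adding 10 gives 48, which is C3.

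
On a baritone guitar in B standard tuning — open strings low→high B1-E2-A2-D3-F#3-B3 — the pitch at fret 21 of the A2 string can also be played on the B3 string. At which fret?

7

Fret 21 on A2 is MIDI 45 + 21 = 66 (F#4). On the B3 string (open MIDI 59), that pitch is 66 − 59 = fret 7.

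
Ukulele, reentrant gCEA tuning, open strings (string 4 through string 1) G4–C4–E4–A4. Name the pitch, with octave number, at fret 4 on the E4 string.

Each fret is one semitone, so E4 + 4 = G#4.

G#4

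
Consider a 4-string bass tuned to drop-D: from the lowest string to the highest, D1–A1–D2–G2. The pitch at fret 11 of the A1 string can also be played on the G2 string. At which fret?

Fret 11 on A1 is MIDI 33 + 11 = 44 (G#2). On the G2 string (open MIDI 43), that pitch is 44 − 43 = fret 1.

1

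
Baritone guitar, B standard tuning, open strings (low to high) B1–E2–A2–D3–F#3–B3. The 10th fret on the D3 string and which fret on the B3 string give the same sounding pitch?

D3 at fret 10 is D3 + 10 semitones = C4.
The open B3 string is 9 semitones above the open D3, so the same pitch on the B3 string lies at fret 10 − 9 = 1.

1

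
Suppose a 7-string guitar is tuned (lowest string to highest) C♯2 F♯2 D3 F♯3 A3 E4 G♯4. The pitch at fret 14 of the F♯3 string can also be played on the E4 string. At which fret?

4

Fret 14 on F♯3 is MIDI 54 + 14 = 68 (G♯4). On the E4 string (open MIDI 64), that pitch is 68 − 64 = fret 4.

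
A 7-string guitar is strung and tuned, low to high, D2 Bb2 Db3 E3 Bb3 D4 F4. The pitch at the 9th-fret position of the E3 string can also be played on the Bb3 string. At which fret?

3

Fret 9 on E3 is MIDI 52 + 9 = 61 (Db4). On the Bb3 string (open MIDI 58), that pitch is 61 − 58 = fret 3.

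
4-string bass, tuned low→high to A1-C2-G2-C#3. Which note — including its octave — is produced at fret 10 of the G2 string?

Each fret is one semitone, so G2 + 10 = F3.

F3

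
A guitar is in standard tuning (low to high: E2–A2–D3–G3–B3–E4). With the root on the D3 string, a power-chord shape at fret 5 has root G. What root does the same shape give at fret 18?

Moving from fret 5 to fret 18 shifts the root by 13 semitones.
G up 13 semitones is G♯.

G♯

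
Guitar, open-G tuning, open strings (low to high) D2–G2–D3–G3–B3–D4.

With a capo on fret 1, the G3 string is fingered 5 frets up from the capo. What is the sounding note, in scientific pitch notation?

C♯4

The capo raises the open G3 by 1 semitone to G♯3; fretting 5 more gives G3 + 1 + 5 = G3 + 6 semitones = C♯4.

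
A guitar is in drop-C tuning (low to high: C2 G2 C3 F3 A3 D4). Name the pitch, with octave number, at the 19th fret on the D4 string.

Each fret is one semitone, so D4 + 19 = A5.

A5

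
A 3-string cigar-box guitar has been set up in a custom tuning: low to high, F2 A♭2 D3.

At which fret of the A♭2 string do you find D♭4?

D♭4 is 17 semitones above the open A♭2 (Ab–A–Bb–B–…–B–C–Db), so it sits at fret 17.

17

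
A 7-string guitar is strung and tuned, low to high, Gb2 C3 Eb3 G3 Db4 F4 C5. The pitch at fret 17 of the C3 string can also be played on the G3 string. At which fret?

C3 at fret 17 is C3 + 17 semitones = F4.
The open G3 string is 7 semitones above the open C3, so the same pitch on the G3 string lies at fret 17 − 7 = 10.

10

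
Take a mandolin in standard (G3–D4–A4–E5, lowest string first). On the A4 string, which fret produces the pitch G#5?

11

G#5 is 11 semitones above the open A4 (A–A#–B–C–…–F#–G–G#), so it sits at fret 11.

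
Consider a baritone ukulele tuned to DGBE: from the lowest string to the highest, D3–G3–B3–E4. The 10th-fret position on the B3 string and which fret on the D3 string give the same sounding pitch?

B3 at fret 10 is B3 + 10 semitones = A4.
The open D3 string is 9 semitones below the open B3, so the same pitch on the D3 string lies at fret 10 + 9 = 19.

19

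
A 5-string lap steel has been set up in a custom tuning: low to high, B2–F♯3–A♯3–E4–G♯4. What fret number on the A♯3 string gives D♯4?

5

D♯4 is 5 semitones above the open A♯3 (A#–B–C–C#–D–D#), so it sits at fret 5.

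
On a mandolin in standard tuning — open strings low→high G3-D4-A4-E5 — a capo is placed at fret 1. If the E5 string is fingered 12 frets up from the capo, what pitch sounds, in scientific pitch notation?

The capo raises the open E5 by 1 semitone to F5; fretting 12 more gives E5 + 1 + 12 = E5 + 13 semitones = F6.

F6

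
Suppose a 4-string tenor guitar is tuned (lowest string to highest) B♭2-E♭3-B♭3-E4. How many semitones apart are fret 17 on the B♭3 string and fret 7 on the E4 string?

4 semitones

B♭3 at fret 17 → E♭5 (MIDI 75); E4 at fret 7 → B4 (MIDI 71).
75 − 71 = 4, so the two pitches are 4 semitones apart, with E♭5 the higher.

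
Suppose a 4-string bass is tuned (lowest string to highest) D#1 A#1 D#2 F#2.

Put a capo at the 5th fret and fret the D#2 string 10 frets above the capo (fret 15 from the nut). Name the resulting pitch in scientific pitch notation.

The capo raises the open D#2 by 5 semitones to G#2; fretting 10 more gives D#2 + 5 + 10 = D#2 + 15 semitones = F#3.
(Also written Gb.)

F#3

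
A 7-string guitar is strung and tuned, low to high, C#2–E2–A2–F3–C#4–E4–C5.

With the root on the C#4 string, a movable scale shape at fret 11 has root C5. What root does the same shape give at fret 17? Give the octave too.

Moving from fret 11 to fret 17 shifts the root by 6 semitones.
C5 up 6 semitones is F#5.

F#5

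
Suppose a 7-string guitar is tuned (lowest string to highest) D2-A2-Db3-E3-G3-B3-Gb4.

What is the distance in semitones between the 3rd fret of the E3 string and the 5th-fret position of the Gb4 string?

E3 at fret 3 → G3 (MIDI 55); Gb4 at fret 5 → B4 (MIDI 71).
55 − 71 = -16, so the two pitches are 16 semitones apart, with B4 the higher.

16 semitones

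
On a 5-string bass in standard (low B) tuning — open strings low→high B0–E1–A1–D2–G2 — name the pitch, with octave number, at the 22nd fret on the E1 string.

D3

E1 is MIDI 28. Adding 22 gives 50, which is D3.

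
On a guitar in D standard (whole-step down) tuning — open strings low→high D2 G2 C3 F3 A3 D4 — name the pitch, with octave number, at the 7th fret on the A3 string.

A3 is MIDI 57. Adding 7 gives 64, which is E4.

E4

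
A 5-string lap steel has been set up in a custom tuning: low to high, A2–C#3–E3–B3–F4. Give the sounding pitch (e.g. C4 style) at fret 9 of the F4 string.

D5

The open F4 string plus 9 semitones: F–F#–G–G#–A–A#–B–C–C#–D.
The walk passes from B into C once, so the octave number goes from 4 to 5.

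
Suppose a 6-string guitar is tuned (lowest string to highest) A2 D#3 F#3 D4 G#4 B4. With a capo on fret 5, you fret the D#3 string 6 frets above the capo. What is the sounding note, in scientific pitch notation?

D4

The capo raises the open D#3 by 5 semitones to G#3; fretting 6 more gives D#3 + 5 + 6 = D#3 + 11 semitones = D4.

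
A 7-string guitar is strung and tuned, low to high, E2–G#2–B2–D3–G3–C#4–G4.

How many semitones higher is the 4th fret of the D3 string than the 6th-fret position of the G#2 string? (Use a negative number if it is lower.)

4 semitones

D3 at fret 4 → F#3 (MIDI 54); G#2 at fret 6 → D3 (MIDI 50).
54 − 50 = 4, so the two pitches are 4 semitones apart.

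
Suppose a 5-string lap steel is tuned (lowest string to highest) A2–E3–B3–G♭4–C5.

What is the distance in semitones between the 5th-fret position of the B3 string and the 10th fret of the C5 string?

B3 at fret 5 → E4 (MIDI 64); C5 at fret 10 → B♭5 (MIDI 82).
64 − 82 = -18, so the two pitches are 18 semitones apart, with B♭5 the higher.

18 semitones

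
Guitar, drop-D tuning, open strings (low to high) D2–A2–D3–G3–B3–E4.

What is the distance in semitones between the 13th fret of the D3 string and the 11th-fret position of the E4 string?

D3 at fret 13 → D#4 (MIDI 63); E4 at fret 11 → D#5 (MIDI 75).
63 − 75 = -12, so the two pitches are 12 semitones apart, with D#5 the higher.

12 semitones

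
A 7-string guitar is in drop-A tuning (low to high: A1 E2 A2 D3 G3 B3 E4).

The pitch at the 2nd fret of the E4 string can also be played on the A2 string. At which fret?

21

E4 at fret 2 is E4 + 2 semitones = F#4.
The open A2 string is 19 semitones below the open E4, so the same pitch on the A2 string lies at fret 2 + 19 = 21.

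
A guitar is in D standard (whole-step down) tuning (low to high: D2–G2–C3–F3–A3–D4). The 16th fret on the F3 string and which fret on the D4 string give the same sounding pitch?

F3 at fret 16 is F3 + 16 semitones = A4.
The open D4 string is 9 semitones above the open F3, so the same pitch on the D4 string lies at fret 16 − 9 = 7.

7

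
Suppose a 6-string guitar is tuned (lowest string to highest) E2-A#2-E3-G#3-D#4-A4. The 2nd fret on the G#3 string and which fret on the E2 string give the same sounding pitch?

18

G#3 at fret 2 is G#3 + 2 semitones = A#3.
The open E2 string is 16 semitones below the open G#3, so the same pitch on the E2 string lies at fret 2 + 16 = 18.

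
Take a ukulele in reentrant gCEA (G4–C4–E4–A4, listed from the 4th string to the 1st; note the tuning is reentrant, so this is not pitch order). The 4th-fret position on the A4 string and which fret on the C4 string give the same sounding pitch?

A4 at fret 4 is A4 + 4 semitones = C#5.
The open C4 string is 9 semitones below the open A4, so the same pitch on the C4 string lies at fret 4 + 9 = 13.

13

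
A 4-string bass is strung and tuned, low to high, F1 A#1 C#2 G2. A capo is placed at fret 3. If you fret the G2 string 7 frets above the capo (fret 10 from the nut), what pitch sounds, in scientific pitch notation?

The capo raises the open G2 by 3 semitones to A#2; fretting 7 more gives G2 + 3 + 7 = G2 + 10 semitones = F3.

F3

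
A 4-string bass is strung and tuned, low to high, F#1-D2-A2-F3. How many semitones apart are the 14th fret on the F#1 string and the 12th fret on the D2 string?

6 semitones

F#1 at fret 14 → G#2 (MIDI 44); D2 at fret 12 → D3 (MIDI 50).
44 − 50 = -6, so the two pitches are 6 semitones apart, with D3 the higher.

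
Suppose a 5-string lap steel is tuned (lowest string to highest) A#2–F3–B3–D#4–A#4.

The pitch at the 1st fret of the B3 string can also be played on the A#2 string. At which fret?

Fret 1 on B3 is MIDI 59 + 1 = 60 (C4). On the A#2 string (open MIDI 46), that pitch is 60 − 46 = fret 14.

14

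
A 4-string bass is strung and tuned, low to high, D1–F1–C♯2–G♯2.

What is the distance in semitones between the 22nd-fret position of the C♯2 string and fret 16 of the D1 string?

17 semitones

C♯2 at fret 22 → B3 (MIDI 59); D1 at fret 16 → F♯2 (MIDI 42).
59 − 42 = 17, so the two pitches are 17 semitones apart, with B3 the higher.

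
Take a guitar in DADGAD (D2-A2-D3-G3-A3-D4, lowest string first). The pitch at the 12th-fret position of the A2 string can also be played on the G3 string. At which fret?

Fret 12 on A2 is MIDI 45 + 12 = 57 (A3). On the G3 string (open MIDI 55), that pitch is 57 − 55 = fret 2.

2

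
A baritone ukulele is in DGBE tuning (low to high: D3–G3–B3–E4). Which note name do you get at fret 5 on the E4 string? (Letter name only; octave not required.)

E4 is MIDI 64. Adding 5 gives 69; 69 mod 12 = 9, i.e. A.

A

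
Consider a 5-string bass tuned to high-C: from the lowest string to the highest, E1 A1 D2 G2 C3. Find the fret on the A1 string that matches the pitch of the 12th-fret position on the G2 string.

Fret 12 on G2 is MIDI 43 + 12 = 55 (G3). On the A1 string (open MIDI 33), that pitch is 55 − 33 = fret 22.

22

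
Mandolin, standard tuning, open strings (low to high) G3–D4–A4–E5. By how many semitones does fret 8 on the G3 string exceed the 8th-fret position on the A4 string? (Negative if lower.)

G3 at fret 8 → D♯4 (MIDI 63); A4 at fret 8 → F5 (MIDI 77).
63 − 77 = -14, so the two pitches are 14 semitones apart.

-14 semitones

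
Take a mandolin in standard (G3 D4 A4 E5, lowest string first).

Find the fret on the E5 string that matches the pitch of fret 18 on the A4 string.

11

A4 at fret 18 is A4 + 18 semitones = D#6.
The open E5 string is 7 semitones above the open A4, so the same pitch on the E5 string lies at fret 18 − 7 = 11.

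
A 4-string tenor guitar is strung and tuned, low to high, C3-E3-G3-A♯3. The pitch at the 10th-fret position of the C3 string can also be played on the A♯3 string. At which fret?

C3 at fret 10 is C3 + 10 semitones = A♯3.
The open A♯3 string is 10 semitones above the open C3, so the same pitch on the A♯3 string lies at fret 10 − 10 = 0.

0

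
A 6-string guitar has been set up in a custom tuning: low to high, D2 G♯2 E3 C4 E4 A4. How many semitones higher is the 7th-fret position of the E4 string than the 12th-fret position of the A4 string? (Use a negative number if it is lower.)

E4 at fret 7 → B4 (MIDI 71); A4 at fret 12 → A5 (MIDI 81).
71 − 81 = -10, so the two pitches are 10 semitones apart.

-10 semitones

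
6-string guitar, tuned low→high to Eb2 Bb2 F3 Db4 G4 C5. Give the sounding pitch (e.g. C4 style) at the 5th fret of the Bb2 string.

Each fret is one semitone, so Bb2 + 5 = Eb3.
(Equivalently spelled D#3.)

Eb3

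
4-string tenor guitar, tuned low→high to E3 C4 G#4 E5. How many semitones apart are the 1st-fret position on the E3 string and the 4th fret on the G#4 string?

E3 at fret 1 → F3 (MIDI 53); G#4 at fret 4 → C5 (MIDI 72).
53 − 72 = -19, so the two pitches are 19 semitones apart, with C5 the higher.

19 semitones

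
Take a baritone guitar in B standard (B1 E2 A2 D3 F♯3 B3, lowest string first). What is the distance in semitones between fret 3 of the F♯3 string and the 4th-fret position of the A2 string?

F♯3 at fret 3 → A3 (MIDI 57); A2 at fret 4 → C♯3 (MIDI 49).
57 − 49 = 8, so the two pitches are 8 semitones apart, with A3 the higher.

8 semitones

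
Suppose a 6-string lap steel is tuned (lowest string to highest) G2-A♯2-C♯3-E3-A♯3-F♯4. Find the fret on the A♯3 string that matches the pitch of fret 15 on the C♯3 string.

C♯3 at fret 15 is C♯3 + 15 semitones = E4.
The open A♯3 string is 9 semitones above the open C♯3, so the same pitch on the A♯3 string lies at fret 15 − 9 = 6.

6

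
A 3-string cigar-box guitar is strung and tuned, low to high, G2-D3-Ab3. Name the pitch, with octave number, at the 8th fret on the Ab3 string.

E4

Ab3 is MIDI 56. Adding 8 gives 64, which is E4.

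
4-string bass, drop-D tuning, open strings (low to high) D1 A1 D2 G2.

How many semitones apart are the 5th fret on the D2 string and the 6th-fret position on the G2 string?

6 semitones

D2 at fret 5 → G2 (MIDI 43); G2 at fret 6 → C#3 (MIDI 49).
43 − 49 = -6, so the two pitches are 6 semitones apart, with C#3 the higher.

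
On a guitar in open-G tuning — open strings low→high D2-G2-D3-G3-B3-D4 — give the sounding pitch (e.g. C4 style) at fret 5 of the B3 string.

The open B3 string plus 5 semitones: B–C–C#–D–D#–E.
The walk passes from B into C once, so the octave number goes from 3 to 4.

E4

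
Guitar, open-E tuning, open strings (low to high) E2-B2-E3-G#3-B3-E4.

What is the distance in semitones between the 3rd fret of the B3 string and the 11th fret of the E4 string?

13 semitones

B3 at fret 3 → D4 (MIDI 62); E4 at fret 11 → D#5 (MIDI 75).
62 − 75 = -13, so the two pitches are 13 semitones apart, with D#5 the higher.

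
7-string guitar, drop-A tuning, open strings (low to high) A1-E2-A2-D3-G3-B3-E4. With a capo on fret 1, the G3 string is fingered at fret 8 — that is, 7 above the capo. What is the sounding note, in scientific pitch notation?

The capo raises the open G3 by 1 semitone to G#3; fretting 7 more gives G3 + 1 + 7 = G3 + 8 semitones = D#4.

D#4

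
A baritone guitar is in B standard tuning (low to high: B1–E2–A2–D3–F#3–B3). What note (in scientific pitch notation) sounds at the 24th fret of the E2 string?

Each fret is one semitone, so E2 + 24 = E4.

E4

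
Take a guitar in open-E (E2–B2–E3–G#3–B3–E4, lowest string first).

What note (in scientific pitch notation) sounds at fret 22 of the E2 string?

Each fret is one semitone, so E2 + 22 = D4.

D4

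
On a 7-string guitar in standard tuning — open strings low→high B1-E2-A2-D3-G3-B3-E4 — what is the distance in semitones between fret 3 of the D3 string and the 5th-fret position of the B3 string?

D3 at fret 3 → F3 (MIDI 53); B3 at fret 5 → E4 (MIDI 64).
53 − 64 = -11, so the two pitches are 11 semitones apart, with E4 the higher.

11 semitones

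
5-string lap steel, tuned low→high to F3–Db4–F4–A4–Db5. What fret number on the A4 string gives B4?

2

B4 is 2 semitones above the open A4 (A–Bb–B), so it sits at fret 2.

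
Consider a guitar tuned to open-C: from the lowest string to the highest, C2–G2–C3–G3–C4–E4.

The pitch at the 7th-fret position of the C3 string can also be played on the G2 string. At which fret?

12

C3 at fret 7 is C3 + 7 semitones = G3.
The open G2 string is 5 semitones below the open C3, so the same pitch on the G2 string lies at fret 7 + 5 = 12.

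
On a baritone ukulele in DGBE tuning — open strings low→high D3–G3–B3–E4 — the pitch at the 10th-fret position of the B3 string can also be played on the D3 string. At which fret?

19

Fret 10 on B3 is MIDI 59 + 10 = 69 (A4). On the D3 string (open MIDI 50), that pitch is 69 − 50 = fret 19.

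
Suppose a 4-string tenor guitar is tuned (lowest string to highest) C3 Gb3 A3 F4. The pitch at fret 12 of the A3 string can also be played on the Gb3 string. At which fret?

15

A3 at fret 12 is A3 + 12 semitones = A4.
The open Gb3 string is 3 semitones below the open A3, so the same pitch on the Gb3 string lies at fret 12 + 3 = 15.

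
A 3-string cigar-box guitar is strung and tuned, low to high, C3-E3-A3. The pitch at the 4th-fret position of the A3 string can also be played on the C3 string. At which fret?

Fret 4 on A3 is MIDI 57 + 4 = 61 (C#4). On the C3 string (open MIDI 48), that pitch is 61 − 48 = fret 13.

13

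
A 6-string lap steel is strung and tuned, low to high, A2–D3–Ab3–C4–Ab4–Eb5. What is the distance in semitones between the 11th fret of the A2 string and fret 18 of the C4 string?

A2 at fret 11 → Ab3 (MIDI 56); C4 at fret 18 → Gb5 (MIDI 78).
56 − 78 = -22, so the two pitches are 22 semitones apart, with Gb5 the higher.

22 semitones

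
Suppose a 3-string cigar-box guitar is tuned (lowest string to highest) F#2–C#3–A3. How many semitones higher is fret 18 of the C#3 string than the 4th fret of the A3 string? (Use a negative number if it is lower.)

C#3 at fret 18 → G4 (MIDI 67); A3 at fret 4 → C#4 (MIDI 61).
67 − 61 = 6, so the two pitches are 6 semitones apart.

6 semitones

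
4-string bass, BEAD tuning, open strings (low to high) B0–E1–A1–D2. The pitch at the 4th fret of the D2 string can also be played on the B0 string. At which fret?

Fret 4 on D2 is MIDI 38 + 4 = 42 (F♯2). On the B0 string (open MIDI 23), that pitch is 42 − 23 = fret 19.

19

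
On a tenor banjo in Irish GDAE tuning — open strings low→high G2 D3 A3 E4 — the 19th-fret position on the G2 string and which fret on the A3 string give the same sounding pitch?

5

G2 at fret 19 is G2 + 19 semitones = D4.
The open A3 string is 14 semitones above the open G2, so the same pitch on the A3 string lies at fret 19 − 14 = 5.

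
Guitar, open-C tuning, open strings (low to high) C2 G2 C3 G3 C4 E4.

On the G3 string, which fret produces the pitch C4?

5

C4 is 5 semitones above the open G3 (G–G#–A–A#–B–C), so it sits at fret 5.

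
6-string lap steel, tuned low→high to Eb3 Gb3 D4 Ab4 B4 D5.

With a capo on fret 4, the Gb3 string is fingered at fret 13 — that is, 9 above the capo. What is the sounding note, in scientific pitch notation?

The capo raises the open Gb3 by 4 semitones to Bb3; fretting 9 more gives Gb3 + 4 + 9 = Gb3 + 13 semitones = G4.

G4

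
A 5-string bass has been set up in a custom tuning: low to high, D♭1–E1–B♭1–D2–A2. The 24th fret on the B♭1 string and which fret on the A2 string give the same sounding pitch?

13

Fret 24 on B♭1 is MIDI 34 + 24 = 58 (B♭3). On the A2 string (open MIDI 45), that pitch is 58 − 45 = fret 13.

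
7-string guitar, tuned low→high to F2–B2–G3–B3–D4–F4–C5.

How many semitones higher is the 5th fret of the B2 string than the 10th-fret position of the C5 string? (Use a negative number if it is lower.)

B2 at fret 5 → E3 (MIDI 52); C5 at fret 10 → B♭5 (MIDI 82).
52 − 82 = -30, so the two pitches are 30 semitones apart.

-30 semitones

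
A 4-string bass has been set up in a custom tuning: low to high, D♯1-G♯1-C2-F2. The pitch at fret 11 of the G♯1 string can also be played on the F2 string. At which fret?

Fret 11 on G♯1 is MIDI 32 + 11 = 43 (G2). On the F2 string (open MIDI 41), that pitch is 43 − 41 = fret 2.

2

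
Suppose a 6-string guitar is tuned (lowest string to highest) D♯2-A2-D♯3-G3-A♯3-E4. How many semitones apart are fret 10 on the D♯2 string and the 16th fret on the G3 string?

22 semitones

D♯2 at fret 10 → C♯3 (MIDI 49); G3 at fret 16 → B4 (MIDI 71).
49 − 71 = -22, so the two pitches are 22 semitones apart, with B4 the higher.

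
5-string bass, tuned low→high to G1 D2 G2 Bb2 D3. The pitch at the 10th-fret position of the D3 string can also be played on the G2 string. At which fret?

Fret 10 on D3 is MIDI 50 + 10 = 60 (C4). On the G2 string (open MIDI 43), that pitch is 60 − 43 = fret 17.

17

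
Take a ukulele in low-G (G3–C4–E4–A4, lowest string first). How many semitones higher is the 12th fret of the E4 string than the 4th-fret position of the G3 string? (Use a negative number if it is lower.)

17 semitones

E4 at fret 12 → E5 (MIDI 76); G3 at fret 4 → B3 (MIDI 59).
76 − 59 = 17, so the two pitches are 17 semitones apart.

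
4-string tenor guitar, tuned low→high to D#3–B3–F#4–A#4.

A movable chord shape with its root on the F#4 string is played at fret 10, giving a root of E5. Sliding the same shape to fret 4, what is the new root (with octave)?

A#4

Moving from fret 10 to fret 4 shifts the root by -6 semitones.
E5 down 6 semitones is A#4.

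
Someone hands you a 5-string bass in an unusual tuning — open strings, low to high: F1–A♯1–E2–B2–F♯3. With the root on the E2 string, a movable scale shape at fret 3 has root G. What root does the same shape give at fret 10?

Moving from fret 3 to fret 10 shifts the root by 7 semitones.
G up 7 semitones is D.

D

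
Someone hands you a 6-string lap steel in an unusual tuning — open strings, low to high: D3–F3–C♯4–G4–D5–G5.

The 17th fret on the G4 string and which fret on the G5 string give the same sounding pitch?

Fret 17 on G4 is MIDI 67 + 17 = 84 (C6). On the G5 string (open MIDI 79), that pitch is 84 − 79 = fret 5.

5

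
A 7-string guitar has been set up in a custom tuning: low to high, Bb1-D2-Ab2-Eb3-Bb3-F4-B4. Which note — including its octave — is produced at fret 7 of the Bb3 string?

Bb3 is MIDI 58. Adding 7 gives 65, which is F4.

F4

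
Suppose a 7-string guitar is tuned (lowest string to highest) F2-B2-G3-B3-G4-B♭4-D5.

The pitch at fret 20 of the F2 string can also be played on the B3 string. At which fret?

Fret 20 on F2 is MIDI 41 + 20 = 61 (D♭4). On the B3 string (open MIDI 59), that pitch is 61 − 59 = fret 2.

2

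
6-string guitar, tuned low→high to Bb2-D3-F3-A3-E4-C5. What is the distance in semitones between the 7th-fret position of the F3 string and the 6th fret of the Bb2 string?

F3 at fret 7 → C4 (MIDI 60); Bb2 at fret 6 → E3 (MIDI 52).
60 − 52 = 8, so the two pitches are 8 semitones apart, with C4 the higher.

8 semitones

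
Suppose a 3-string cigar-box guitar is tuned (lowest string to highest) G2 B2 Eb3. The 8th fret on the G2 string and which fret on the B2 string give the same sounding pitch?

Fret 8 on G2 is MIDI 43 + 8 = 51 (Eb3). On the B2 string (open MIDI 47), that pitch is 51 − 47 = fret 4.

4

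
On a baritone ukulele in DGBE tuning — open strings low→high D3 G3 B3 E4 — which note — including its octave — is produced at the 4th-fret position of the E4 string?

Each fret is one semitone, so E4 + 4 = G#4.
(Equivalently spelled Ab4.)

G#4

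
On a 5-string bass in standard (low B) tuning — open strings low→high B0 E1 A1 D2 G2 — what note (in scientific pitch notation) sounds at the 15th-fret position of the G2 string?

The open G2 string plus 15 semitones: G–G#–A–A#–…–G#–A–A#.
The walk passes from B into C once, so the octave number goes from 2 to 3.
(Equivalently spelled Bb3.)

A#3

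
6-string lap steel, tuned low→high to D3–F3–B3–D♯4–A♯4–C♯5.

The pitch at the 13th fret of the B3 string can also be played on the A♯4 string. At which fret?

2

B3 at fret 13 is B3 + 13 semitones = C5.
The open A♯4 string is 11 semitones above the open B3, so the same pitch on the A♯4 string lies at fret 13 − 11 = 2.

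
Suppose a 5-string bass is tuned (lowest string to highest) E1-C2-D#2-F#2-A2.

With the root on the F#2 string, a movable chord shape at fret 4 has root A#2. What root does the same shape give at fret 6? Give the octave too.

C3

Moving from fret 4 to fret 6 shifts the root by 2 semitones.
A#2 up 2 semitones is C3.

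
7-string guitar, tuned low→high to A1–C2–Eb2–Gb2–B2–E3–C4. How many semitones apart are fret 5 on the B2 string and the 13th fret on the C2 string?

B2 at fret 5 → E3 (MIDI 52); C2 at fret 13 → Db3 (MIDI 49).
52 − 49 = 3, so the two pitches are 3 semitones apart, with E3 the higher.

3 semitones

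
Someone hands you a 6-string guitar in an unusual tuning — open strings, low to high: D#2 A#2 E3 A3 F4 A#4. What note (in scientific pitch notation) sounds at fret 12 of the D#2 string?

D#3

Each fret is one semitone, so D#2 + 12 = D#3.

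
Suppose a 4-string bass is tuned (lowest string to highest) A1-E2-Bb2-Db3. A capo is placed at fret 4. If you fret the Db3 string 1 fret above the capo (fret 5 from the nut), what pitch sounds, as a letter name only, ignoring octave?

The capo raises the open Db3 by 4 semitones to F3; fretting 1 more gives Db3 + 4 + 1 = Db3 + 5 semitones, landing on Gb.
(Also written F#.)

Gb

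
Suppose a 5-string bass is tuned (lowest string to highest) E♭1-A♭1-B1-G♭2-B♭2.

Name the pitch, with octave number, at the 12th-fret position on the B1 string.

B2

The open B1 string plus 12 semitones: B–C–Db–D–…–A–Bb–B.
The walk passes from B into C once, so the octave number goes from 1 to 2.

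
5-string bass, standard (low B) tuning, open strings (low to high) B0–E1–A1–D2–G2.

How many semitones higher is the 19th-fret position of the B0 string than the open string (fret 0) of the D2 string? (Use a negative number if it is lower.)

B0 at fret 19 → F#2 (MIDI 42); D2 at fret 0 → D2 (MIDI 38).
42 − 38 = 4, so the two pitches are 4 semitones apart.

4 semitones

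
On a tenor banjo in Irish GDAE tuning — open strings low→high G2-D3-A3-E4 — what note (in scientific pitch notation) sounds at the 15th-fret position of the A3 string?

C5

A3 is MIDI 57. Adding 15 gives 72, which is C5.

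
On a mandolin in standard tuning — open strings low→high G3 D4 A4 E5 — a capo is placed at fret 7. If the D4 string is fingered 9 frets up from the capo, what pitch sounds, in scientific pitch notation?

F♯5

The capo raises the open D4 by 7 semitones to A4; fretting 9 more gives D4 + 7 + 9 = D4 + 16 semitones = F♯5.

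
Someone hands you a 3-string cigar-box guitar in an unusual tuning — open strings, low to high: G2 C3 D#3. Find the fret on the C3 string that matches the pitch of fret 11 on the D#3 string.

D#3 at fret 11 is D#3 + 11 semitones = D4.
The open C3 string is 3 semitones below the open D#3, so the same pitch on the C3 string lies at fret 11 + 3 = 14.

14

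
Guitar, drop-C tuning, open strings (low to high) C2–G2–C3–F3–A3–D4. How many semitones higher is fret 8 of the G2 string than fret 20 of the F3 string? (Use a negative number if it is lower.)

G2 at fret 8 → D#3 (MIDI 51); F3 at fret 20 → C#5 (MIDI 73).
51 − 73 = -22, so the two pitches are 22 semitones apart.

-22 semitones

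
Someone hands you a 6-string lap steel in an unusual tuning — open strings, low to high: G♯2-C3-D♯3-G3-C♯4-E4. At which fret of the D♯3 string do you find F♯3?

F♯3 is 3 semitones above the open D♯3 (D#–E–F–F#), so it sits at fret 3.

3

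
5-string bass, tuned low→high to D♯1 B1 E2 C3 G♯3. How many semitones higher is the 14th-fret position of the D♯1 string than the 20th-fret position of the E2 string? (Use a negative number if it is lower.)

-19 semitones

D♯1 at fret 14 → F2 (MIDI 41); E2 at fret 20 → C4 (MIDI 60).
41 − 60 = -19, so the two pitches are 19 semitones apart.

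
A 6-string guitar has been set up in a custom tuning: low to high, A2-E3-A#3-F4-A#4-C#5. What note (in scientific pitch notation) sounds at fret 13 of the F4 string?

F#5

F4 is MIDI 65. Adding 13 gives 78, which is F#5.
(Equivalently spelled Gb5.)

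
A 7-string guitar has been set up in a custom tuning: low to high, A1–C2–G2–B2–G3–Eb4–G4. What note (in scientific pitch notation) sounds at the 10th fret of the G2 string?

F3

The open G2 string plus 10 semitones: G–Ab–A–Bb–…–Eb–E–F.
The walk passes from B into C once, so the octave number goes from 2 to 3.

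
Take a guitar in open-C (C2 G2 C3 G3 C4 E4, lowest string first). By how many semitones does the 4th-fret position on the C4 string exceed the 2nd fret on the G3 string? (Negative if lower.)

7 semitones

C4 at fret 4 → E4 (MIDI 64); G3 at fret 2 → A3 (MIDI 57).
64 − 57 = 7, so the two pitches are 7 semitones apart.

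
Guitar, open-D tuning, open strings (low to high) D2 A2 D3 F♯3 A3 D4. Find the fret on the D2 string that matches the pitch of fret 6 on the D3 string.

18

Fret 6 on D3 is MIDI 50 + 6 = 56 (G♯3). On the D2 string (open MIDI 38), that pitch is 56 − 38 = fret 18.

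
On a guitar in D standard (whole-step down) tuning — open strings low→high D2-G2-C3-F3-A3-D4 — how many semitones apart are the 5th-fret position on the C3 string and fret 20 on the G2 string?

10 semitones

C3 at fret 5 → F3 (MIDI 53); G2 at fret 20 → D♯4 (MIDI 63).
53 − 63 = -10, so the two pitches are 10 semitones apart, with D♯4 the higher.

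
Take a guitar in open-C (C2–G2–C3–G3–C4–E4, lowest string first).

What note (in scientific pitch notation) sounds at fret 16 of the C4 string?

C4 is MIDI 60. Adding 16 gives 76, which is E5.

E5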